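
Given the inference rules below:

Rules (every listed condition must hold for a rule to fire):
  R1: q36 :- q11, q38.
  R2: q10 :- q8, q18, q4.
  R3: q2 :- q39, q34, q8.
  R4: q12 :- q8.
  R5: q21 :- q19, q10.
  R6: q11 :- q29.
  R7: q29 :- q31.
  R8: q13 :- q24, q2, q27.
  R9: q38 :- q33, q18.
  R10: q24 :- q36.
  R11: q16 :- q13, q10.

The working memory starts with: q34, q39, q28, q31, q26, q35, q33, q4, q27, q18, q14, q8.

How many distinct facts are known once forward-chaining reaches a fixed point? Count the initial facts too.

22

Round 1: R2 [q10 :- q8, q18, q4.]; R3 [q2 :- q39, q34, q8.]; R4 [q12 :- q8.]; R7 [q29 :- q31.]; R9 [q38 :- q33, q18.]. Adds q10, q2, q12, q29, q38.
Round 2: R6 [q11 :- q29.]. Adds q11.
Round 3: R1 [q36 :- q11, q38.]. Adds q36.
Round 4: R10 [q24 :- q36.]. Adds q24.
Round 5: R8 [q13 :- q24, q2, q27.]. Adds q13.
Round 6: R11 [q16 :- q13, q10.]. Adds q16.
Closure: {q10, q11, q12, q13, q14, q16, q18, q2, q24, q26, q27, q28, q29, q31, q33, q34, q35, q36, q38, q39, q4, q8} — 22 facts.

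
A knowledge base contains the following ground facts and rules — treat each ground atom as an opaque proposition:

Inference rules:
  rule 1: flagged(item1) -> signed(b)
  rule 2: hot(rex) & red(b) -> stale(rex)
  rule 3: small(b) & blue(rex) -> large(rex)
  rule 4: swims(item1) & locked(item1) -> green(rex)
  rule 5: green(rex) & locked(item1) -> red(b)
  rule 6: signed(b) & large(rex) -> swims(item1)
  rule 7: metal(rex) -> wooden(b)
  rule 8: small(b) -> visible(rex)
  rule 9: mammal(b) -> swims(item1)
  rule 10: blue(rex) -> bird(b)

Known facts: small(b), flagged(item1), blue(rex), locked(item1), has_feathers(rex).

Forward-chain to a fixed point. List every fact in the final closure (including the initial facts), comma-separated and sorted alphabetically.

Round 1: rule 1 [flagged(item1) -> signed(b)]; rule 3 [small(b) & blue(rex) -> large(rex)]; rule 8 [small(b) -> visible(rex)]; rule 10 [blue(rex) -> bird(b)]. New: signed(b), large(rex), visible(rex), bird(b).
Round 2: rule 6 [signed(b) & large(rex) -> swims(item1)]. New: swims(item1).
Round 3: rule 4 [swims(item1) & locked(item1) -> green(rex)]. New: green(rex).
Round 4: rule 5 [green(rex) & locked(item1) -> red(b)]. New: red(b).

bird(b), blue(rex), flagged(item1), green(rex), has_feathers(rex), large(rex), locked(item1), red(b), signed(b), small(b), swims(item1), visible(rex)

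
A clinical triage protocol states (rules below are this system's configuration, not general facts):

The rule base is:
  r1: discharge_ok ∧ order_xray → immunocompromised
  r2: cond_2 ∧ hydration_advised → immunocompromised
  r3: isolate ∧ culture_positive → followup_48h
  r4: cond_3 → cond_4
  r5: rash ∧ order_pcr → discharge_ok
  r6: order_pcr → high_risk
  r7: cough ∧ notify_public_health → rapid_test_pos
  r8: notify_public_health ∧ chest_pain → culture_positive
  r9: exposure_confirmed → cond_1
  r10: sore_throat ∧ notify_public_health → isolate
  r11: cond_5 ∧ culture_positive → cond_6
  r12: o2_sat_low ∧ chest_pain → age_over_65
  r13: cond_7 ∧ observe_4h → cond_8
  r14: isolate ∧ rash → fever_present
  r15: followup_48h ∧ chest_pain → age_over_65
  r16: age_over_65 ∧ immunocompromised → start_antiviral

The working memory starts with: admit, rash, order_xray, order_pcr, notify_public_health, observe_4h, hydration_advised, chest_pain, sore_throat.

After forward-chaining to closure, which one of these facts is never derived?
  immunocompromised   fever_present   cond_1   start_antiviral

Round 1 fires r5, r6, r8, r10, giving discharge_ok, high_risk, culture_positive, isolate.
Round 2 fires r1, r3, r14, giving immunocompromised, followup_48h, fever_present.
Round 3 fires r15, giving age_over_65.
Round 4 fires r16, giving start_antiviral.
Derived: start_antiviral (round 4), fever_present (round 2), immunocompromised (round 2). cond_1 never appears in any round.

cond_1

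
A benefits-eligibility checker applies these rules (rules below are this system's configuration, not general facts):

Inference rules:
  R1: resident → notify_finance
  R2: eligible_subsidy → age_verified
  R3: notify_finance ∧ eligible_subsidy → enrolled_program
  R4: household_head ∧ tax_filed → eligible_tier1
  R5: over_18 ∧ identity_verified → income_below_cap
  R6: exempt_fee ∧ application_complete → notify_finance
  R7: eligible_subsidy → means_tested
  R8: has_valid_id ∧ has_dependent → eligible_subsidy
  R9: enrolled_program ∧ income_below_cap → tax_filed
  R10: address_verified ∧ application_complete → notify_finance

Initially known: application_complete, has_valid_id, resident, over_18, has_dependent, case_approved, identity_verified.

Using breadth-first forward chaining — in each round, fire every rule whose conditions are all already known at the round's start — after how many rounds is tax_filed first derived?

Round 1: R1 [resident → notify_finance]; R5 [over_18 ∧ identity_verified → income_below_cap]; R8 [has_valid_id ∧ has_dependent → eligible_subsidy]. New: notify_finance, income_below_cap, eligible_subsidy.
Round 2: R2 [eligible_subsidy → age_verified]; R3 [notify_finance ∧ eligible_subsidy → enrolled_program]; R7 [eligible_subsidy → means_tested]. New: age_verified, enrolled_program, means_tested.
Round 3: R9 [enrolled_program ∧ income_below_cap → tax_filed]. New: tax_filed.
tax_filed first appears in round 3.

3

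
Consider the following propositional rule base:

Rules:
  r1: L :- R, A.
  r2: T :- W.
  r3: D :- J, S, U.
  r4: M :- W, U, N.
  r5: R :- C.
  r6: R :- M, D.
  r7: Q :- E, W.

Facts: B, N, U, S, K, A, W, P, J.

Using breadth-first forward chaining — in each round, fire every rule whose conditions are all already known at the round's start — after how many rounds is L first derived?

[1] r2 [T :- W.]; r3 [D :- J, S, U.]; r4 [M :- W, U, N.]. ⇒ new: T, D, M.
[2] r6 [R :- M, D.]. ⇒ new: R.
[3] r1 [L :- R, A.]. ⇒ new: L.
L first appears in round 3.

3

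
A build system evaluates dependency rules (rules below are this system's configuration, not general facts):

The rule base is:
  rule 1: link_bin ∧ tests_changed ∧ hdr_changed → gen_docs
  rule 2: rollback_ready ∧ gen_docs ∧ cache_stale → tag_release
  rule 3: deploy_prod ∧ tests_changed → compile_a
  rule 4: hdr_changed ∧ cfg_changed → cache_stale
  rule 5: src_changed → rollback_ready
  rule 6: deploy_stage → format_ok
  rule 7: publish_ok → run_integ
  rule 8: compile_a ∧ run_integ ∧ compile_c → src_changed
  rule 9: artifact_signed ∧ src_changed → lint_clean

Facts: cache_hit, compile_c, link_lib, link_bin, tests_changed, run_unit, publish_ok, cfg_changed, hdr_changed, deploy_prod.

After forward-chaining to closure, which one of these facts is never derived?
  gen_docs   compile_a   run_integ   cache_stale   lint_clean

lint_clean

Round 1 fires rule 1, rule 3, rule 4, rule 7, giving gen_docs, compile_a, cache_stale, run_integ.
Round 2 fires rule 8, giving src_changed.
Round 3 fires rule 5, giving rollback_ready.
Round 4 fires rule 2, giving tag_release.
Derived: run_integ (round 1), compile_a (round 1), gen_docs (round 1), cache_stale (round 1). lint_clean never appears in any round.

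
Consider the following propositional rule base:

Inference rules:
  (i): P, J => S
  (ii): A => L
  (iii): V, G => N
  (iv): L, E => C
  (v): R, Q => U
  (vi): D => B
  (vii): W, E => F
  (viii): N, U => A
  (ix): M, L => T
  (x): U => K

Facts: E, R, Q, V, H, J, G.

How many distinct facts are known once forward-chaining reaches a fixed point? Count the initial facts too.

Round 1: (iii) [V, G => N]; (v) [R, Q => U]. New: N, U.
Round 2: (viii) [N, U => A]; (x) [U => K]. New: A, K.
Round 3: (ii) [A => L]. New: L.
Round 4: (iv) [L, E => C]. New: C.
Closure: {A, C, E, G, H, J, K, L, N, Q, R, U, V} — 13 facts.

13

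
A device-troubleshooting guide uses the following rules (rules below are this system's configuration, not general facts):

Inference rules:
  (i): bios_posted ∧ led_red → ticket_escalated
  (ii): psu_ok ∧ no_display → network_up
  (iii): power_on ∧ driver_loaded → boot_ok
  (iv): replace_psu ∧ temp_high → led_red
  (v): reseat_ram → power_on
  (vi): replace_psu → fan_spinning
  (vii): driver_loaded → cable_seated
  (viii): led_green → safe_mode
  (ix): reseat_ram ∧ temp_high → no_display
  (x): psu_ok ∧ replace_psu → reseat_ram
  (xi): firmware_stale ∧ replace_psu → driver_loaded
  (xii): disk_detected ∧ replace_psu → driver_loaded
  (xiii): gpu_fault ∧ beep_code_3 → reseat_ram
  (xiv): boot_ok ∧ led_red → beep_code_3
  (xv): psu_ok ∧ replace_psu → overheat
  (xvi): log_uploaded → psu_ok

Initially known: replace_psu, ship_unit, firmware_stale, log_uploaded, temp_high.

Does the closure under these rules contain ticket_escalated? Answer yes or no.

no

Round 1 — (iv), (vi), (xi), (xvi), derive led_red, fan_spinning, driver_loaded, psu_ok.
Round 2 — (vii), (x), (xv), derive cable_seated, reseat_ram, overheat.
Round 3 — (v), (ix), derive power_on, no_display.
Round 4 — (ii), (iii), derive network_up, boot_ok.
Round 5 — (xiv), derive beep_code_3.
Fixed point reached. ticket_escalated is concluded only by (i); (i) needs bios_posted (never derived).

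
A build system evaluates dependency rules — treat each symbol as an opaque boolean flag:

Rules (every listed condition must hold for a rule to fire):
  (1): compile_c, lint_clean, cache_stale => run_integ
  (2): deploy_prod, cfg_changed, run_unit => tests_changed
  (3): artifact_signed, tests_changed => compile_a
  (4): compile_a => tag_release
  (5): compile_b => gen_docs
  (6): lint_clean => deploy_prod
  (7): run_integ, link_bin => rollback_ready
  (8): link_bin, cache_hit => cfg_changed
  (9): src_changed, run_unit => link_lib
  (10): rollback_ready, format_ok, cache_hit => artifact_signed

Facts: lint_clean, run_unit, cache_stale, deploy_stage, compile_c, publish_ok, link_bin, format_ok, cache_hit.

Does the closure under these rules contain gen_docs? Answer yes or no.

Round 1 fires (1), (6), (8), giving run_integ, deploy_prod, cfg_changed.
Round 2 fires (2), (7), giving tests_changed, rollback_ready.
Round 3 fires (10), giving artifact_signed.
Round 4 fires (3), giving compile_a.
Round 5 fires (4), giving tag_release.
Fixed point reached. gen_docs is concluded only by (5); (5) needs compile_b (never derived).

no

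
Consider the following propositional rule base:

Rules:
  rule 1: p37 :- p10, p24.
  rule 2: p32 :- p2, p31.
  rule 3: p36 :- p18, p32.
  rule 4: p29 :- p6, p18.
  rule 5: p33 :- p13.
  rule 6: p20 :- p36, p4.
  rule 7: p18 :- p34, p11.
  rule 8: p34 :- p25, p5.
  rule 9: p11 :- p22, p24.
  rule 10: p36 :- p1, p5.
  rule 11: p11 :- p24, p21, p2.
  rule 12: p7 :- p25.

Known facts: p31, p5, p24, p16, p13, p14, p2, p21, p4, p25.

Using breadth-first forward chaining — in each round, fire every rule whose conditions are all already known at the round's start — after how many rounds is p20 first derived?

Round 1 fires rule 2, rule 5, rule 8, rule 11, rule 12, giving p32, p33, p34, p11, p7.
Round 2 fires rule 7, giving p18.
Round 3 fires rule 3, giving p36.
Round 4 fires rule 6, giving p20.
p20 first appears in round 4.

4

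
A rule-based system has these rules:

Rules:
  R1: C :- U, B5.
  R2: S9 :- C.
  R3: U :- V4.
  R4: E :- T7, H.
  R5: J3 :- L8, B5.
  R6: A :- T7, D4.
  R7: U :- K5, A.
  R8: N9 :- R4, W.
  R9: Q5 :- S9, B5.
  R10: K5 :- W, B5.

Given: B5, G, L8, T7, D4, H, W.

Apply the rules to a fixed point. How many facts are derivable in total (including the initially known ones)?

15

Round 1: R4 [E :- T7, H.]; R5 [J3 :- L8, B5.]; R6 [A :- T7, D4.]; R10 [K5 :- W, B5.]. Adds E, J3, A, K5.
Round 2: R7 [U :- K5, A.]. Adds U.
Round 3: R1 [C :- U, B5.]. Adds C.
Round 4: R2 [S9 :- C.]. Adds S9.
Round 5: R9 [Q5 :- S9, B5.]. Adds Q5.
Closure: {A, B5, C, D4, E, G, H, J3, K5, L8, Q5, S9, T7, U, W} — 15 facts.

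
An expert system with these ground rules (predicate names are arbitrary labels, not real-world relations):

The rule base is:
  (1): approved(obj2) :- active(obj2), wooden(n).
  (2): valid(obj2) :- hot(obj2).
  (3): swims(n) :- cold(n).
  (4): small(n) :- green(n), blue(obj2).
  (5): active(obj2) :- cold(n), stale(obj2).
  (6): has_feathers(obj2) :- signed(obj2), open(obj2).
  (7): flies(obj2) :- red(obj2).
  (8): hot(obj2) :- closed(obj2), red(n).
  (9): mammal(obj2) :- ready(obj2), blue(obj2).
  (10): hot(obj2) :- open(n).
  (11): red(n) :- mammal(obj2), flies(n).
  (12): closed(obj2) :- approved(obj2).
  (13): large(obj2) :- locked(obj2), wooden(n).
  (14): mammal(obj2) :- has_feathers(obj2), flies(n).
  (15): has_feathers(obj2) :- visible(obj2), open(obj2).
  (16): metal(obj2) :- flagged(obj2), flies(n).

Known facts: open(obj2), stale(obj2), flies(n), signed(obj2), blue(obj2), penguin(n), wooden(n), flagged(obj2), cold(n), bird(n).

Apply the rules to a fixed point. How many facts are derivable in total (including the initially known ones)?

Round 1 — (3), (5), (6), (16), derive swims(n), active(obj2), has_feathers(obj2), metal(obj2).
Round 2 — (1), (14), derive approved(obj2), mammal(obj2).
Round 3 — (11), (12), derive red(n), closed(obj2).
Round 4 — (8), derive hot(obj2).
Round 5 — (2), derive valid(obj2).
Closure: {active(obj2), approved(obj2), bird(n), blue(obj2), closed(obj2), cold(n), flagged(obj2), flies(n), has_feathers(obj2), hot(obj2), mammal(obj2), metal(obj2), open(obj2), penguin(n), red(n), signed(obj2), stale(obj2), swims(n), valid(obj2), wooden(n)} — 20 facts.

20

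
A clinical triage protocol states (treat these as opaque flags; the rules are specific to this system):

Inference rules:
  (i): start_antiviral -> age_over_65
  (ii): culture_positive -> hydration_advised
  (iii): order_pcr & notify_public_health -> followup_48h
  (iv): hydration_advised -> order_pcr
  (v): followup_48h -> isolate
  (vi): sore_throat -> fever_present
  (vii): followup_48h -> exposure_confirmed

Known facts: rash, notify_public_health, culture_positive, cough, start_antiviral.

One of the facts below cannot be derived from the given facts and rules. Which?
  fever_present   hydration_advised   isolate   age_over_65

[1] (i) [start_antiviral -> age_over_65]; (ii) [culture_positive -> hydration_advised]. ⇒ new: age_over_65, hydration_advised.
[2] (iv) [hydration_advised -> order_pcr]. ⇒ new: order_pcr.
[3] (iii) [order_pcr & notify_public_health -> followup_48h]. ⇒ new: followup_48h.
[4] (v) [followup_48h -> isolate]; (vii) [followup_48h -> exposure_confirmed]. ⇒ new: isolate, exposure_confirmed.
Derived: hydration_advised (round 1), isolate (round 4), age_over_65 (round 1). fever_present never appears in any round.

fever_present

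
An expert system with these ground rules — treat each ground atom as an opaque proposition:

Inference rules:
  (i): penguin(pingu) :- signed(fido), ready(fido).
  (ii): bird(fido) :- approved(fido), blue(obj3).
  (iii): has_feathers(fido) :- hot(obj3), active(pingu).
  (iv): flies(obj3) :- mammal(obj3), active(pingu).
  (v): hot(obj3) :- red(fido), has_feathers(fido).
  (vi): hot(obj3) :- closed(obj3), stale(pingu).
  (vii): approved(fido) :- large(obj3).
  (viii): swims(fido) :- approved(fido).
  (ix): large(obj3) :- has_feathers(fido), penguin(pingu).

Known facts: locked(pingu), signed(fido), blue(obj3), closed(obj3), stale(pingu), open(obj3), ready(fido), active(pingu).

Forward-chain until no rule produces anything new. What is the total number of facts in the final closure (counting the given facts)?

15

[1] (i) [penguin(pingu) :- signed(fido), ready(fido).]; (vi) [hot(obj3) :- closed(obj3), stale(pingu).]. ⇒ new: penguin(pingu), hot(obj3).
[2] (iii) [has_feathers(fido) :- hot(obj3), active(pingu).]. ⇒ new: has_feathers(fido).
[3] (ix) [large(obj3) :- has_feathers(fido), penguin(pingu).]. ⇒ new: large(obj3).
[4] (vii) [approved(fido) :- large(obj3).]. ⇒ new: approved(fido).
[5] (ii) [bird(fido) :- approved(fido), blue(obj3).]; (viii) [swims(fido) :- approved(fido).]. ⇒ new: bird(fido), swims(fido).
Closure: {active(pingu), approved(fido), bird(fido), blue(obj3), closed(obj3), has_feathers(fido), hot(obj3), large(obj3), locked(pingu), open(obj3), penguin(pingu), ready(fido), signed(fido), stale(pingu), swims(fido)} — 15 facts.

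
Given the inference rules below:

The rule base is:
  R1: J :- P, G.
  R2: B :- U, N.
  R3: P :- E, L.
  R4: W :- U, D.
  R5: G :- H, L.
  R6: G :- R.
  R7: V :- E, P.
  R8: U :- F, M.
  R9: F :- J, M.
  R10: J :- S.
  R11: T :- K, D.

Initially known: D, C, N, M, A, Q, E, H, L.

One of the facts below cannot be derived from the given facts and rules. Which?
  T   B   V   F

T

Round 1: R3 [P :- E, L.]; R5 [G :- H, L.]. New: P, G.
Round 2: R1 [J :- P, G.]; R7 [V :- E, P.]. New: J, V.
Round 3: R9 [F :- J, M.]. New: F.
Round 4: R8 [U :- F, M.]. New: U.
Round 5: R2 [B :- U, N.]; R4 [W :- U, D.]. New: B, W.
Derived: F (round 3), V (round 2), B (round 5). T never appears in any round.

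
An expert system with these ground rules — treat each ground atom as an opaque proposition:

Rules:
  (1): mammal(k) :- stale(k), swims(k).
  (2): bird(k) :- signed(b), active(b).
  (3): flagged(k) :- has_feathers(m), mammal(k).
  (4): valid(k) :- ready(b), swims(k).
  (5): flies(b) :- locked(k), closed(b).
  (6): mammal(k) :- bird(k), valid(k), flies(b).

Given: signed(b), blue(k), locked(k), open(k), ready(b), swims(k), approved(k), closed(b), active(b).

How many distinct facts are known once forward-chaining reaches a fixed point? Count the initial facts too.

13

Round 1: (2) [bird(k) :- signed(b), active(b).]; (4) [valid(k) :- ready(b), swims(k).]; (5) [flies(b) :- locked(k), closed(b).]. New: bird(k), valid(k), flies(b).
Round 2: (6) [mammal(k) :- bird(k), valid(k), flies(b).]. New: mammal(k).
Closure: {active(b), approved(k), bird(k), blue(k), closed(b), flies(b), locked(k), mammal(k), open(k), ready(b), signed(b), swims(k), valid(k)} — 13 facts.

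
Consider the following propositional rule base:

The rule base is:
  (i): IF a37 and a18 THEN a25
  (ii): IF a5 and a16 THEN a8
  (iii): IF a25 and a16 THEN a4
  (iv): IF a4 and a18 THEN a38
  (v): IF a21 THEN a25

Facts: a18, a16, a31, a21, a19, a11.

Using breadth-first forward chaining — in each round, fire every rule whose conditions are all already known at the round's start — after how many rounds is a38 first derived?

Round 1: (v) [IF a21 THEN a25]. New: a25.
Round 2: (iii) [IF a25 and a16 THEN a4]. New: a4.
Round 3: (iv) [IF a4 and a18 THEN a38]. New: a38.
a38 first appears in round 3.

3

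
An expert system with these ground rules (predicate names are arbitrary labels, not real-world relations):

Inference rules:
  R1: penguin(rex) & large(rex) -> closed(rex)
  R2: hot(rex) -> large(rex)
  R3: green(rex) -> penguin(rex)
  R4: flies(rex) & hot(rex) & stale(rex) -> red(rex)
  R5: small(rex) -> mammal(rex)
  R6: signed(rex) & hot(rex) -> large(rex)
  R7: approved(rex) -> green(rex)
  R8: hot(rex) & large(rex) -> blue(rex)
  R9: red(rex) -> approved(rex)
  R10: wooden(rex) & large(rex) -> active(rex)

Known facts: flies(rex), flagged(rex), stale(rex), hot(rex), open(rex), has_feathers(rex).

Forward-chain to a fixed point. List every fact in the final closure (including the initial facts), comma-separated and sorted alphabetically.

[1] R2 [hot(rex) -> large(rex)]; R4 [flies(rex) & hot(rex) & stale(rex) -> red(rex)]. ⇒ new: large(rex), red(rex).
[2] R8 [hot(rex) & large(rex) -> blue(rex)]; R9 [red(rex) -> approved(rex)]. ⇒ new: blue(rex), approved(rex).
[3] R7 [approved(rex) -> green(rex)]. ⇒ new: green(rex).
[4] R3 [green(rex) -> penguin(rex)]. ⇒ new: penguin(rex).
[5] R1 [penguin(rex) & large(rex) -> closed(rex)]. ⇒ new: closed(rex).

approved(rex), blue(rex), closed(rex), flagged(rex), flies(rex), green(rex), has_feathers(rex), hot(rex), large(rex), open(rex), penguin(rex), red(rex), stale(rex)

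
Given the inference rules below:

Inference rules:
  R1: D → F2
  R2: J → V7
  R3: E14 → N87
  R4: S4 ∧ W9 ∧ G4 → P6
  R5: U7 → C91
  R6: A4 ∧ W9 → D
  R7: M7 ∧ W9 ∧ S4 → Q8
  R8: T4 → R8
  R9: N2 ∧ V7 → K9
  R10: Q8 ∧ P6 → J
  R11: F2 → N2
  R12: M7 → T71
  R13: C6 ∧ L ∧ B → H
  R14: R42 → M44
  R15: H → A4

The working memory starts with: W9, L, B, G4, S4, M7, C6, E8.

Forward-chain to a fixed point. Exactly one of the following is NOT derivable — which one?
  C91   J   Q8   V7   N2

C91

Round 1 — R4, R7, R12, R13, derive P6, Q8, T71, H.
Round 2 — R10, R15, derive J, A4.
Round 3 — R2, R6, derive V7, D.
Round 4 — R1, derive F2.
Round 5 — R11, derive N2.
Round 6 — R9, derive K9.
Derived: V7 (round 3), Q8 (round 1), J (round 2), N2 (round 5). C91 never appears in any round.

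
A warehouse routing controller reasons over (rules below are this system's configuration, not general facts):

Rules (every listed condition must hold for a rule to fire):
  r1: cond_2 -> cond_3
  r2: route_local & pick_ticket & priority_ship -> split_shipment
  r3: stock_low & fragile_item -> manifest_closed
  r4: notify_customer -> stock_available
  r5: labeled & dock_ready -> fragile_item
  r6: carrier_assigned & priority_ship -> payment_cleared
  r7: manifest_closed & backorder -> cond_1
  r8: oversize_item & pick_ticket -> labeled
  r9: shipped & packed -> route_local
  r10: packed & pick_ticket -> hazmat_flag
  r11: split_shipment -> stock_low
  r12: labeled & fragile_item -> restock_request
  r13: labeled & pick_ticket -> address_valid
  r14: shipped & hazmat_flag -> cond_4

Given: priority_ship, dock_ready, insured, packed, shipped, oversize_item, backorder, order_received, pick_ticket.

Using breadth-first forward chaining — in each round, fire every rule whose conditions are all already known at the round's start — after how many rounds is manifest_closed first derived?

Round 1 fires r8, r9, r10, giving labeled, route_local, hazmat_flag.
Round 2 fires r2, r5, r13, r14, giving split_shipment, fragile_item, address_valid, cond_4.
Round 3 fires r11, r12, giving stock_low, restock_request.
Round 4 fires r3, giving manifest_closed.
manifest_closed first appears in round 4.

4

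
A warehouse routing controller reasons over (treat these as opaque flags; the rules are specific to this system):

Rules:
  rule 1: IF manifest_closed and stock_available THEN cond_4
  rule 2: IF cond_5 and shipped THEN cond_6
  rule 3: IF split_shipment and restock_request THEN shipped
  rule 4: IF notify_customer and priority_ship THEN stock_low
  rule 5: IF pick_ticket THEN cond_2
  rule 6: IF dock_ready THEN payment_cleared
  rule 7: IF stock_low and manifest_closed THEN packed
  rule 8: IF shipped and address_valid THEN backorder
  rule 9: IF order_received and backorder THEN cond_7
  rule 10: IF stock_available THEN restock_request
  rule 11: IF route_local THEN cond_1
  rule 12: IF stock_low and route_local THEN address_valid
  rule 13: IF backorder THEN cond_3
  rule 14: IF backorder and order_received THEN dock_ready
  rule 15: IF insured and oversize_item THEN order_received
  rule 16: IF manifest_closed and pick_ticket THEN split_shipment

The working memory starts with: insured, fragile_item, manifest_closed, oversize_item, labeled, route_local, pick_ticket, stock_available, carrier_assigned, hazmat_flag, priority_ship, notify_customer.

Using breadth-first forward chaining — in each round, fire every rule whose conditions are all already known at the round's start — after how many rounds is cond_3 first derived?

4

Round 1 — rule 1, rule 4, rule 5, rule 10, rule 11, rule 15, rule 16, derive cond_4, stock_low, cond_2, restock_request, cond_1, order_received, split_shipment.
Round 2 — rule 3, rule 7, rule 12, derive shipped, packed, address_valid.
Round 3 — rule 8, derive backorder.
Round 4 — rule 9, rule 13, rule 14, derive cond_7, cond_3, dock_ready.
cond_3 first appears in round 4.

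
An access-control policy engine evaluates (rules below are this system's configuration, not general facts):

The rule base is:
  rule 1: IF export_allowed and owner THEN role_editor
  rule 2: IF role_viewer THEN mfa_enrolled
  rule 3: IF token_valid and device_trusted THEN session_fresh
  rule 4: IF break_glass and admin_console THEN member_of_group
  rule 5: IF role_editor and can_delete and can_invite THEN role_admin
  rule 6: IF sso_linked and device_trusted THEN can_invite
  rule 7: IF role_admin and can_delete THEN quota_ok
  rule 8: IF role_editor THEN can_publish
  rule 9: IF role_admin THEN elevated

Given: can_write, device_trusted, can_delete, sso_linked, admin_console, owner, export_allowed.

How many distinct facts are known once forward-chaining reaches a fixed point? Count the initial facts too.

Round 1 — rule 1, rule 6, derive role_editor, can_invite.
Round 2 — rule 5, rule 8, derive role_admin, can_publish.
Round 3 — rule 7, rule 9, derive quota_ok, elevated.
Closure: {admin_console, can_delete, can_invite, can_publish, can_write, device_trusted, elevated, export_allowed, owner, quota_ok, role_admin, role_editor, sso_linked} — 13 facts.

13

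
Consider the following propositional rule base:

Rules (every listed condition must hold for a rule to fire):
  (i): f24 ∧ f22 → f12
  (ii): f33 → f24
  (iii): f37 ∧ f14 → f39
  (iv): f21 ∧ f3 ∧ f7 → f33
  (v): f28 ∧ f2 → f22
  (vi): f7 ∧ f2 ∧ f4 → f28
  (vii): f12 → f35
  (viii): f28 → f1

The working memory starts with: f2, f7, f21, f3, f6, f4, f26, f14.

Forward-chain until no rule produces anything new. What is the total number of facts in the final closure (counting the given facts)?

15

Round 1 fires (iv), (vi), giving f33, f28.
Round 2 fires (ii), (v), (viii), giving f24, f22, f1.
Round 3 fires (i), giving f12.
Round 4 fires (vii), giving f35.
Closure: {f1, f12, f14, f2, f21, f22, f24, f26, f28, f3, f33, f35, f4, f6, f7} — 15 facts.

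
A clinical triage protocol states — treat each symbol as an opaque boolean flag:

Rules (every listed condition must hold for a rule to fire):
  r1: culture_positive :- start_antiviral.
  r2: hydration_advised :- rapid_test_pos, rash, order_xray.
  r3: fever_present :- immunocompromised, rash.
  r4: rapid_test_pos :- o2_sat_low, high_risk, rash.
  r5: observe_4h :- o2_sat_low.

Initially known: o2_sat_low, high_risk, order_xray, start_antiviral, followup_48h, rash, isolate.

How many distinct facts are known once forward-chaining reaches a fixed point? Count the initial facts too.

Round 1 fires r1, r4, r5, giving culture_positive, rapid_test_pos, observe_4h.
Round 2 fires r2, giving hydration_advised.
Closure: {culture_positive, followup_48h, high_risk, hydration_advised, isolate, o2_sat_low, observe_4h, order_xray, rapid_test_pos, rash, start_antiviral} — 11 facts.

11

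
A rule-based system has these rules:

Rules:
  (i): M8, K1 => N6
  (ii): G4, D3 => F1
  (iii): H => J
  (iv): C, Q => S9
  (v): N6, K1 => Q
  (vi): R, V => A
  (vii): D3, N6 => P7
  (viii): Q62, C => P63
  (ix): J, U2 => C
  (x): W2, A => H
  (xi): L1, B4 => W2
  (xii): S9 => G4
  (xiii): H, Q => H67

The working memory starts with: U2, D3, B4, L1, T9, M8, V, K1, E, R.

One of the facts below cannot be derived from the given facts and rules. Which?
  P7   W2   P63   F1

Round 1 fires (i), (vi), (xi), giving N6, A, W2.
Round 2 fires (v), (vii), (x), giving Q, P7, H.
Round 3 fires (iii), (xiii), giving J, H67.
Round 4 fires (ix), giving C.
Round 5 fires (iv), giving S9.
Round 6 fires (xii), giving G4.
Round 7 fires (ii), giving F1.
Derived: P7 (round 2), W2 (round 1), F1 (round 7). P63 never appears in any round.

P63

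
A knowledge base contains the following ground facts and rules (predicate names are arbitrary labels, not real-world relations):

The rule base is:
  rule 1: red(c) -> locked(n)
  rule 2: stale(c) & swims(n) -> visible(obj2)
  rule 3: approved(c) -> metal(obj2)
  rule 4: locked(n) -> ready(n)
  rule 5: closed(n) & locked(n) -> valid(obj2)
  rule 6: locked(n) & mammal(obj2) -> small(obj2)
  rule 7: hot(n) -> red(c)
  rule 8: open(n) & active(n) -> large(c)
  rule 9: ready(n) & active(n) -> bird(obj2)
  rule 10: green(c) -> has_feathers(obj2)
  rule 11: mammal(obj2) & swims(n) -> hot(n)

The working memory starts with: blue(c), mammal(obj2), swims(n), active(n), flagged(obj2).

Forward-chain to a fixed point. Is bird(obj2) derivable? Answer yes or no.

Round 1: rule 11 [mammal(obj2) & swims(n) -> hot(n)]. New: hot(n).
Round 2: rule 7 [hot(n) -> red(c)]. New: red(c).
Round 3: rule 1 [red(c) -> locked(n)]. New: locked(n).
Round 4: rule 4 [locked(n) -> ready(n)]; rule 6 [locked(n) & mammal(obj2) -> small(obj2)]. New: ready(n), small(obj2).
Round 5: rule 9 [ready(n) & active(n) -> bird(obj2)]. New: bird(obj2).
bird(obj2) appears in round 5, so it is derivable.

yes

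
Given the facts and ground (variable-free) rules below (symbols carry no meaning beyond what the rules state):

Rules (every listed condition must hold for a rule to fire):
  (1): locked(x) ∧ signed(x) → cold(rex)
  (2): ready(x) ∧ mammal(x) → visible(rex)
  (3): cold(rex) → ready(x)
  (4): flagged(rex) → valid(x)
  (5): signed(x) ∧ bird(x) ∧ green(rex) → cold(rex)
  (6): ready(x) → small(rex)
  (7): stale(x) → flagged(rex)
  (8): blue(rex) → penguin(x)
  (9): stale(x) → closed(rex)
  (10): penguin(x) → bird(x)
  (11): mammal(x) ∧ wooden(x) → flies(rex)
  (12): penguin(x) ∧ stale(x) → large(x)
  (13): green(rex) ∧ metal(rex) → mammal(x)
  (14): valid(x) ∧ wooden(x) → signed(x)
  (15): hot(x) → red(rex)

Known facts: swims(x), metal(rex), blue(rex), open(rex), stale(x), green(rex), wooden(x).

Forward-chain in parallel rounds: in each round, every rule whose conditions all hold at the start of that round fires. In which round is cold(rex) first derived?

4

[1] (7) [stale(x) → flagged(rex)]; (8) [blue(rex) → penguin(x)]; (9) [stale(x) → closed(rex)]; (13) [green(rex) ∧ metal(rex) → mammal(x)]. ⇒ new: flagged(rex), penguin(x), closed(rex), mammal(x).
[2] (4) [flagged(rex) → valid(x)]; (10) [penguin(x) → bird(x)]; (11) [mammal(x) ∧ wooden(x) → flies(rex)]; (12) [penguin(x) ∧ stale(x) → large(x)]. ⇒ new: valid(x), bird(x), flies(rex), large(x).
[3] (14) [valid(x) ∧ wooden(x) → signed(x)]. ⇒ new: signed(x).
[4] (5) [signed(x) ∧ bird(x) ∧ green(rex) → cold(rex)]. ⇒ new: cold(rex).
cold(rex) first appears in round 4.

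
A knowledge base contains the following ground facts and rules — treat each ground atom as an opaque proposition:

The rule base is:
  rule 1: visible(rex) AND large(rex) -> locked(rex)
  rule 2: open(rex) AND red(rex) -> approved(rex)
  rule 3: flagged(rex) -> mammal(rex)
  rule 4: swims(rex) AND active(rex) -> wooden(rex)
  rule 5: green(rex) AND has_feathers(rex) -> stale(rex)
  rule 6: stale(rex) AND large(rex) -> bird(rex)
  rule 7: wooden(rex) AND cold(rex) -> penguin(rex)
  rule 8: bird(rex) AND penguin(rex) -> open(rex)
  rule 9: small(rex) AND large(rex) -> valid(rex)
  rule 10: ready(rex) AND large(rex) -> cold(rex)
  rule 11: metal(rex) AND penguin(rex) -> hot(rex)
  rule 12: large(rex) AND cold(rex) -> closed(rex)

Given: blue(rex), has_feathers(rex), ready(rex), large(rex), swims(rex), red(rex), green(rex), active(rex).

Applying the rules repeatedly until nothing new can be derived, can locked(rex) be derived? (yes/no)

Round 1 fires rule 4, rule 5, rule 10, giving wooden(rex), stale(rex), cold(rex).
Round 2 fires rule 6, rule 7, rule 12, giving bird(rex), penguin(rex), closed(rex).
Round 3 fires rule 8, giving open(rex).
Round 4 fires rule 2, giving approved(rex).
Fixed point reached. locked(rex) is concluded only by rule 1; rule 1 needs visible(rex) (never derived).

no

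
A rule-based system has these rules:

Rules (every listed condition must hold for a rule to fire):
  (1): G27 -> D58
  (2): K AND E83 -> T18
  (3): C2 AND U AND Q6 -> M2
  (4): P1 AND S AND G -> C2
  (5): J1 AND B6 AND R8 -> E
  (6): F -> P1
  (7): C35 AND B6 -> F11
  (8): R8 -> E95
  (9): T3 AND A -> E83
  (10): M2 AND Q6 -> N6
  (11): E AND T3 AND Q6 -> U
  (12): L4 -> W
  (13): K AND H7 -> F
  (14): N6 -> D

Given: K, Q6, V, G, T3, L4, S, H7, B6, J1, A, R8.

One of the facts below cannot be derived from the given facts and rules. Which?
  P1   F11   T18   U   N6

F11

[1] (5) [J1 AND B6 AND R8 -> E]; (8) [R8 -> E95]; (9) [T3 AND A -> E83]; (12) [L4 -> W]; (13) [K AND H7 -> F]. ⇒ new: E, E95, E83, W, F.
[2] (2) [K AND E83 -> T18]; (6) [F -> P1]; (11) [E AND T3 AND Q6 -> U]. ⇒ new: T18, P1, U.
[3] (4) [P1 AND S AND G -> C2]. ⇒ new: C2.
[4] (3) [C2 AND U AND Q6 -> M2]. ⇒ new: M2.
[5] (10) [M2 AND Q6 -> N6]. ⇒ new: N6.
[6] (14) [N6 -> D]. ⇒ new: D.
Derived: T18 (round 2), N6 (round 5), U (round 2), P1 (round 2). F11 never appears in any round.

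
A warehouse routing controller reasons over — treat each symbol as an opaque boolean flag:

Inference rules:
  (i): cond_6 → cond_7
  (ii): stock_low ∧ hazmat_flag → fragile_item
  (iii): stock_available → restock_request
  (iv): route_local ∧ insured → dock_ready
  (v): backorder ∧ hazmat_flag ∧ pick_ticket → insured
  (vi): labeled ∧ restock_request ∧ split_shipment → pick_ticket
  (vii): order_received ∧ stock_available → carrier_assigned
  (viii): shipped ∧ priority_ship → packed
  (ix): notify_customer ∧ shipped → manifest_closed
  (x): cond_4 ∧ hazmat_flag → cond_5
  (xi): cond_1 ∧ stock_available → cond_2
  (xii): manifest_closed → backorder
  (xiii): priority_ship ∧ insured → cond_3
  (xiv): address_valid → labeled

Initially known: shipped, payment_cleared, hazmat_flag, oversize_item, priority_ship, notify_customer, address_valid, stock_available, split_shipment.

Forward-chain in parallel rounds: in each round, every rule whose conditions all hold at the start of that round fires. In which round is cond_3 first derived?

4

[1] (iii) [stock_available → restock_request]; (viii) [shipped ∧ priority_ship → packed]; (ix) [notify_customer ∧ shipped → manifest_closed]; (xiv) [address_valid → labeled]. ⇒ new: restock_request, packed, manifest_closed, labeled.
[2] (vi) [labeled ∧ restock_request ∧ split_shipment → pick_ticket]; (xii) [manifest_closed → backorder]. ⇒ new: pick_ticket, backorder.
[3] (v) [backorder ∧ hazmat_flag ∧ pick_ticket → insured]. ⇒ new: insured.
[4] (xiii) [priority_ship ∧ insured → cond_3]. ⇒ new: cond_3.
cond_3 first appears in round 4.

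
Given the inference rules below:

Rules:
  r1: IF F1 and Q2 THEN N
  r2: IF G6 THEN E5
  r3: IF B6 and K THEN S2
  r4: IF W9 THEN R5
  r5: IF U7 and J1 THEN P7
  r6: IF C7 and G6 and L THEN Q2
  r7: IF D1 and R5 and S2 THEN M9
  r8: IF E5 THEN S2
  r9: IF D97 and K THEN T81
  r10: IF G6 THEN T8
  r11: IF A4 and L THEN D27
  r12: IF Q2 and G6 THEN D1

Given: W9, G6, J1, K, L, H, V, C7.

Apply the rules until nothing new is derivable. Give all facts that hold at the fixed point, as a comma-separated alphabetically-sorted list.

Round 1: r2 [IF G6 THEN E5]; r4 [IF W9 THEN R5]; r6 [IF C7 and G6 and L THEN Q2]; r10 [IF G6 THEN T8]. Adds E5, R5, Q2, T8.
Round 2: r8 [IF E5 THEN S2]; r12 [IF Q2 and G6 THEN D1]. Adds S2, D1.
Round 3: r7 [IF D1 and R5 and S2 THEN M9]. Adds M9.

C7, D1, E5, G6, H, J1, K, L, M9, Q2, R5, S2, T8, V, W9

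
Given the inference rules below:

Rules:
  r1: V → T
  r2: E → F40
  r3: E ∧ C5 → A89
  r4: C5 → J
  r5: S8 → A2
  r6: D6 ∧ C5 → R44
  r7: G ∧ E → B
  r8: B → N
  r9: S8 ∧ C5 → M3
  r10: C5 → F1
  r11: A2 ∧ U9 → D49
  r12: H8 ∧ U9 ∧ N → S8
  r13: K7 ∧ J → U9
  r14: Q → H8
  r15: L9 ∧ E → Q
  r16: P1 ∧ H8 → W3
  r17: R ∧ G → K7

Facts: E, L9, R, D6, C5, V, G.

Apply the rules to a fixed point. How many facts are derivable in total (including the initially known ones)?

23

[1] r1 [V → T]; r2 [E → F40]; r3 [E ∧ C5 → A89]; r4 [C5 → J]; r6 [D6 ∧ C5 → R44]; r7 [G ∧ E → B]; r10 [C5 → F1]; r15 [L9 ∧ E → Q]; r17 [R ∧ G → K7]. ⇒ new: T, F40, A89, J, R44, B, F1, Q, K7.
[2] r8 [B → N]; r13 [K7 ∧ J → U9]; r14 [Q → H8]. ⇒ new: N, U9, H8.
[3] r12 [H8 ∧ U9 ∧ N → S8]. ⇒ new: S8.
[4] r5 [S8 → A2]; r9 [S8 ∧ C5 → M3]. ⇒ new: A2, M3.
[5] r11 [A2 ∧ U9 → D49]. ⇒ new: D49.
Closure: {A2, A89, B, C5, D49, D6, E, F1, F40, G, H8, J, K7, L9, M3, N, Q, R, R44, S8, T, U9, V} — 23 facts.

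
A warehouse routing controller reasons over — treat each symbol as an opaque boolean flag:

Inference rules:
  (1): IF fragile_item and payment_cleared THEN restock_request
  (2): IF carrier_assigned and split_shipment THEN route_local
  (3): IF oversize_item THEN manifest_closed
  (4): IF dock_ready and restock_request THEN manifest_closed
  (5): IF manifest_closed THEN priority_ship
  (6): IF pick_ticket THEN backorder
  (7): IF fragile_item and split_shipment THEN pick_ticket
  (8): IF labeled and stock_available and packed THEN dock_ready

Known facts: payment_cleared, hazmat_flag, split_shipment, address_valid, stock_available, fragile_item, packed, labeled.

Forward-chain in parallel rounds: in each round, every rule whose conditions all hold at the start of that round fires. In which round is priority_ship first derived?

3

[1] (1) [IF fragile_item and payment_cleared THEN restock_request]; (7) [IF fragile_item and split_shipment THEN pick_ticket]; (8) [IF labeled and stock_available and packed THEN dock_ready]. ⇒ new: restock_request, pick_ticket, dock_ready.
[2] (4) [IF dock_ready and restock_request THEN manifest_closed]; (6) [IF pick_ticket THEN backorder]. ⇒ new: manifest_closed, backorder.
[3] (5) [IF manifest_closed THEN priority_ship]. ⇒ new: priority_ship.
priority_ship first appears in round 3.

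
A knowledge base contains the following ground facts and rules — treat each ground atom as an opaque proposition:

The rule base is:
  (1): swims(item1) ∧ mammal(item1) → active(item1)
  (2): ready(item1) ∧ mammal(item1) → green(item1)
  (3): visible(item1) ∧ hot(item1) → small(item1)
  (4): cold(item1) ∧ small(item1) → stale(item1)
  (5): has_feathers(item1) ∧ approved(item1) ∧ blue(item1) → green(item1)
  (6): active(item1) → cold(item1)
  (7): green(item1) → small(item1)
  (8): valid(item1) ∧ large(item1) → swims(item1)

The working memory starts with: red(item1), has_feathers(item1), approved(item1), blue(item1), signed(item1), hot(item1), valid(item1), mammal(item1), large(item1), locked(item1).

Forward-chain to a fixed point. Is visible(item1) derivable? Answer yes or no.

no

Round 1 fires (5), (8), giving green(item1), swims(item1).
Round 2 fires (1), (7), giving active(item1), small(item1).
Round 3 fires (6), giving cold(item1).
Round 4 fires (4), giving stale(item1).
Fixed point reached. No rule has visible(item1) as a consequent, and it is not given.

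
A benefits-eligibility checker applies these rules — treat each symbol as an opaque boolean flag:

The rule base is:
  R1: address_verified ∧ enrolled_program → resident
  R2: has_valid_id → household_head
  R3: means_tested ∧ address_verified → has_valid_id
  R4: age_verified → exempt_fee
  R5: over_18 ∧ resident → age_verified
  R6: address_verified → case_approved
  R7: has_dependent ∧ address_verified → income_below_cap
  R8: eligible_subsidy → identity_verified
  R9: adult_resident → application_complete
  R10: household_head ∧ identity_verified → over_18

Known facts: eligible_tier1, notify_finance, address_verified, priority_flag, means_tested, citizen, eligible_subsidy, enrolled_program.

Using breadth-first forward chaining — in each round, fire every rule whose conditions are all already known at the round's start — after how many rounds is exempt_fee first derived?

Round 1: R1 [address_verified ∧ enrolled_program → resident]; R3 [means_tested ∧ address_verified → has_valid_id]; R6 [address_verified → case_approved]; R8 [eligible_subsidy → identity_verified]. Adds resident, has_valid_id, case_approved, identity_verified.
Round 2: R2 [has_valid_id → household_head]. Adds household_head.
Round 3: R10 [household_head ∧ identity_verified → over_18]. Adds over_18.
Round 4: R5 [over_18 ∧ resident → age_verified]. Adds age_verified.
Round 5: R4 [age_verified → exempt_fee]. Adds exempt_fee.
exempt_fee first appears in round 5.

5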